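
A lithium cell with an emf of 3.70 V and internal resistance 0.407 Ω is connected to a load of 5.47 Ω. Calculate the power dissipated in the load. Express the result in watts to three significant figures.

2.17 W

Find the circuit current first, then P = I²R for the load (series elements share I).
I = ε / (r + R) = 3.70 / (0.407 + 5.47) = 0.6296 A
P_load = I² R = (0.6296)² × 5.47 = 2.168 W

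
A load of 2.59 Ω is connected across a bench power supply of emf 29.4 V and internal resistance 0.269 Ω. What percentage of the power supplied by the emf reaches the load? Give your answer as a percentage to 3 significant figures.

90.6 %

Both r and R carry the same current, so the power split is just the resistance split: η = R/(R+r).
η = R / (R + r) = 2.59 / (2.59 + 0.269) = 0.9059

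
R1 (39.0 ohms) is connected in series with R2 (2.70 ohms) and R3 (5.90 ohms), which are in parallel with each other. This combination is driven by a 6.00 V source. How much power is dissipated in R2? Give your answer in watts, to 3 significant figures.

Replace R2 and R3 with their parallel equivalent so the circuit becomes R1 in series with R_p.
R_p = (2.70×5.90)/(2.70+5.90) = 1.852 Ω
R_total = 39.0 + 1.852 = 40.85 Ω
I = V / R_total = 6.00 / 40.85 = 0.1469 A
Voltage across the parallel pair: V_p = I × R_p = 0.1469 × 1.852 = 0.2721 V
R2 is across V_p, so use P = V²/R for that branch.
P_R2 = (0.2721)² / 2.70 = 0.02741 W

0.0274 W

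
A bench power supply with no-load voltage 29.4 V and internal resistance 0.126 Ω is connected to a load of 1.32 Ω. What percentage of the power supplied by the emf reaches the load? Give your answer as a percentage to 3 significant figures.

91.3 %

η = P_load/(P_load+P_int) = I²R/(I²R+I²r) = R/(R+r) — the I² cancels for series elements.
η = R / (R + r) = 1.32 / (1.32 + 0.126) = 0.9129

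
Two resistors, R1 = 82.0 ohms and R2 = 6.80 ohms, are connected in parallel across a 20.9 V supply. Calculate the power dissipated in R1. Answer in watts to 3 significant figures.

5.33 W

Each parallel branch sees the full supply voltage, so P = V²/R applies directly to the target branch.
P_R1 = V² / R1 = (20.9)² / 82.0 Ω = 5.327 W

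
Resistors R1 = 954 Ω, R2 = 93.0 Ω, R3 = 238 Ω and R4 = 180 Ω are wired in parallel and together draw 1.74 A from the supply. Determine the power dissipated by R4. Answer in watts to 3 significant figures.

36.2 W

The branches share the same voltage, but only the total current is given — find V from the equivalent resistance first.
1/R_eq = 1/954 + 1/93.0 + 1/238 + 1/180 ⇒ R_eq = 46.39 Ω
V = I_total × R_eq = 1.740 × 46.39 = 80.71 V
P_R4 = V² / R4 = (80.71)² / 180 = 36.19 W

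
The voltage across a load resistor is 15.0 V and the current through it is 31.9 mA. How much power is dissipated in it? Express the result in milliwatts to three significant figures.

Both the voltage across and the current through the element are known, so P = V I applies directly.
P = 15.0 V × 0.03190 A = 0.4785 W

478 mW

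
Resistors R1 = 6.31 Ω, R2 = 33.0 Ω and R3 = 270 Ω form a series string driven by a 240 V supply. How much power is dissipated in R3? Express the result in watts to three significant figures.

Every series element carries the same I. Get I from the total resistance, then P = I² × R3.
R_total = 6.31 + 33.0 + 270 = 309.3 Ω
I = V / R_total = 240 / 309.3 = 0.7759 A
P_R3 = I² × R3 = (0.7759)² × 270 = 162.6 W

163 W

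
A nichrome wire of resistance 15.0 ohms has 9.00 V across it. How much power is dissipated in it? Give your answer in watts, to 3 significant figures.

We know the drop across the element and its resistance — P = V²/R, one step.
P = (9.00 V)² / 15.0 Ω = 5.400 W

5.40 W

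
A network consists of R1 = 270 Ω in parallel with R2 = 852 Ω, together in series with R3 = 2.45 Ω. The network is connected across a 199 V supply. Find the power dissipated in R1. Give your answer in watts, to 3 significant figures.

Reduce the parallel combination to a single R_p; the circuit then becomes R_p in series with the remaining resistor.
R_p = (270×852)/(270+852) = 205.0 Ω
R_total = R_p + 2.45 = 205.0 + 2.45 = 207.5 Ω
I = V / R_total = 199 / 207.5 = 0.9591 A
Voltage across the parallel pair: V_p = I × R_p = 0.9591 × 205.0 = 196.7 V
Use P = V²/R for R1 with V = V_p.
P_R1 = (196.7)² / 270 = 143.2 W

143 W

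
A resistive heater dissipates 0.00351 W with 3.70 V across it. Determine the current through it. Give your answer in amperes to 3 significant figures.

0.000949 A

Rearranging the power relation for the two known quantities gives I = P / V.
I = 0.00351 / 3.70 = 0.0009486 A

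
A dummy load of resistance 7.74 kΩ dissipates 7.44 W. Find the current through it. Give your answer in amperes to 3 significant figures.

0.0310 A

Rearranging the power relation for the two known quantities gives I = √(P / R).
I = √(7.44 / 7740) = 0.03100 A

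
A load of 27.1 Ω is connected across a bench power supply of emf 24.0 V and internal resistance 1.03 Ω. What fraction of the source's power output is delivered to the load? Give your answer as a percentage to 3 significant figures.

Efficiency is P_load / P_total. With a series r and R sharing the same I, P = I²R for each, so η = R/(R+r).
η = R / (R + r) = 27.1 / (27.1 + 1.03) = 0.9634

96.3 %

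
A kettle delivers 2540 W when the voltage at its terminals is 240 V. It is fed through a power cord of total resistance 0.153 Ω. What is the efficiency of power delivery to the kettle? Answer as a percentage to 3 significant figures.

99.3 %

I = P / V = 2540 / 240 = 10.58 A through the power cord.
P_line = I² R_line = (10.58)² × 0.153 = 17.14 W
P_source = P_load + P_line = 2540 + 17.14 = 2557 W
η = P_load / P_source = 2540 / 2557 = 0.9933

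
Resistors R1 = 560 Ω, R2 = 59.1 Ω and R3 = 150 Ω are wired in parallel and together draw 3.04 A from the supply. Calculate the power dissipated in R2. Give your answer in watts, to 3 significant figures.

243 W

Parallel branches share V, not I — compute V via R_eq, then use V²/R for the target branch.
1/R_eq = 1/560 + 1/59.1 + 1/150 ⇒ R_eq = 39.41 Ω
V = I_total × R_eq = 3.040 × 39.41 = 119.8 V
P_R2 = V² / R2 = (119.8)² / 59.1 = 242.9 W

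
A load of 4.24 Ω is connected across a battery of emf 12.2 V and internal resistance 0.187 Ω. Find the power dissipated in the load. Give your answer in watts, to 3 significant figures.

Load and internal resistance form a series loop — compute the loop current, then the load power via I²R.
I = ε / (r + R) = 12.2 / (0.187 + 4.24) = 2.756 A
P_load = I² R = (2.756)² × 4.24 = 32.20 W

32.2 W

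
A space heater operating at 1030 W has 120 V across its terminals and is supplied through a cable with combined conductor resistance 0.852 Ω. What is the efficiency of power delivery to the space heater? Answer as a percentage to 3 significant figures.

I = P / V = 1030 / 120 = 8.583 A through the cable.
P_line = I² R_line = (8.583)² × 0.852 = 62.77 W
P_source = P_load + P_line = 1030 + 62.77 = 1093 W
η = P_load / P_source = 1030 / 1093 = 0.9426

94.3 %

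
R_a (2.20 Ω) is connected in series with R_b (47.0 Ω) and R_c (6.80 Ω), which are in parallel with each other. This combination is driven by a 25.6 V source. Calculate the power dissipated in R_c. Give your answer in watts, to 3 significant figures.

51.3 W

Replace R_b and R_c with their parallel equivalent so the circuit becomes R_a in series with R_p.
R_p = (47.0×6.80)/(47.0+6.80) = 5.941 Ω
R_total = 2.20 + 5.941 = 8.141 Ω
I = V / R_total = 25.6 / 8.141 = 3.145 A
Voltage across the parallel pair: V_p = I × R_p = 3.145 × 5.941 = 18.68 V
R_c is across V_p, so use P = V²/R for that branch.
P_R_c = (18.68)² / 6.80 = 51.32 W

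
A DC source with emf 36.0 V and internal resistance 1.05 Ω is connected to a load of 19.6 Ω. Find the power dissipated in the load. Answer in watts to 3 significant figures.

59.6 W

Find the circuit current first, then P = I²R for the load (series elements share I).
I = ε / (r + R) = 36.0 / (1.05 + 19.6) = 1.743 A
P_load = I² R = (1.743)² × 19.6 = 59.57 W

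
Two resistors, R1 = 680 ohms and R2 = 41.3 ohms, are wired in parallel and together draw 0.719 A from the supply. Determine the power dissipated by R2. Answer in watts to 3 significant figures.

We need the common branch voltage; get it from I_total × R_eq, then P = V²/R for the branch.
1/R_eq = 1/680 + 1/41.3 ⇒ R_eq = 38.94 Ω
V = I_total × R_eq = 0.7190 × 38.94 = 27.99 V
P_R2 = V² / R2 = (27.99)² / 41.3 = 18.98 W

19.0 W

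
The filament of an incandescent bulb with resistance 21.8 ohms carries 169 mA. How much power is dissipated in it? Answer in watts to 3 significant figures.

Knowing I and R, the power is just I²R — no need to find V first.
P = (0.1690 A)² × 21.8 Ω = 0.6226 W

0.623 W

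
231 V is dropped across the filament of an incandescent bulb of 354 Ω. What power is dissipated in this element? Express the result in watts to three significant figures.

V and R are stated; P = V²/R avoids computing the current.
P = (231 V)² / 354 Ω = 150.7 W

151 W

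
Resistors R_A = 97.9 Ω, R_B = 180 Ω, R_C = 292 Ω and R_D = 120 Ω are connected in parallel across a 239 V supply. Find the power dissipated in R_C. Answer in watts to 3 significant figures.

The supply voltage appears across each parallel branch — just use P = V²/R_C.
P_R_C = V² / R_C = (239)² / 292 Ω = 195.6 W

196 W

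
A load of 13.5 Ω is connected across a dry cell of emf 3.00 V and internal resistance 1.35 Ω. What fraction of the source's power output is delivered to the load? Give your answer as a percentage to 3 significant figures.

90.9 %

η = P_load/(P_load+P_int) = I²R/(I²R+I²r) = R/(R+r) — the I² cancels for series elements.
η = R / (R + r) = 13.5 / (13.5 + 1.35) = 0.9091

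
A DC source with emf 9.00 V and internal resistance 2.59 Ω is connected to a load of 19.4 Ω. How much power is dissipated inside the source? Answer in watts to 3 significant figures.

r is in series with the load, so it carries the full circuit current — the loss in it is I²r.
I = ε / (r + R) = 9.00 / (2.59 + 19.4) = 0.4093 A
P_int = I² r = (0.4093)² × 2.59 = 0.4338 W

0.434 W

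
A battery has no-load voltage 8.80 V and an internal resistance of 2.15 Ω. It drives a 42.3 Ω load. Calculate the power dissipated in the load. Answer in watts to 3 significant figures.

Find the circuit current first, then P = I²R for the load (series elements share I).
I = ε / (r + R) = 8.80 / (2.15 + 42.3) = 0.1980 A
P_load = I² R = (0.1980)² × 42.3 = 1.658 W

1.66 W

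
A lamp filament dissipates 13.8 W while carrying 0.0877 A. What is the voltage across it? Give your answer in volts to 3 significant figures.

157 V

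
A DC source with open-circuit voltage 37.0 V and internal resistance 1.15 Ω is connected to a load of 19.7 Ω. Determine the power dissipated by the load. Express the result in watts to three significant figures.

62.0 W

Load and internal resistance form a series loop — compute the loop current, then the load power via I²R.
I = ε / (r + R) = 37.0 / (1.15 + 19.7) = 1.775 A
P_load = I² R = (1.775)² × 19.7 = 62.04 W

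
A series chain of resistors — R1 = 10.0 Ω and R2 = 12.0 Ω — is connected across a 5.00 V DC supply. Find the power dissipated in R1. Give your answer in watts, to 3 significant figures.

Series elements share the same current, so find I first, then use P = I²R.
R_total = 10.0 + 12.0 = 22.00 Ω
I = V / R_total = 5.00 / 22.00 = 0.2273 A
P_R1 = I² × R1 = (0.2273)² × 10.0 = 0.5165 W

0.517 W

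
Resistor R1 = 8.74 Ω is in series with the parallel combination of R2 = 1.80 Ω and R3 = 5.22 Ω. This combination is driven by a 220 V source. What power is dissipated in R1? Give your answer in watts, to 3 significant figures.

Replace R2 and R3 with their parallel equivalent so the circuit becomes R1 in series with R_p.
R_p = (1.80×5.22)/(1.80+5.22) = 1.338 Ω
R_total = 8.74 + 1.338 = 10.08 Ω
I = V / R_total = 220 / 10.08 = 21.83 A
R1 carries the full series current, so P = I²R.
P_R1 = (21.83)² × 8.74 = 4165 W

4160 W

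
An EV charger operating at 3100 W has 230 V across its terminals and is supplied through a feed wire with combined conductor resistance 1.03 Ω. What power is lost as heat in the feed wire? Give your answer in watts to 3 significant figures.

Only the current and the line resistance are needed for the I²R loss.
I = P / V = 3100 / 230 = 13.48 A through the feed wire.
P_line = I² R_line = (13.48)² × 1.03 = 187.1 W

187 W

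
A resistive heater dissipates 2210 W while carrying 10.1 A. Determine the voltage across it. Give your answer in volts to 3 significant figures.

Rearranging the power relation for the two known quantities gives V = P / I.
V = 2210 / 10.10 = 218.8 V

219 V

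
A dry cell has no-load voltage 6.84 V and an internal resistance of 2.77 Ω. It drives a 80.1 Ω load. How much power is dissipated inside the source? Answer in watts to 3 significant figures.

0.0189 W

The internal resistance carries the same current as the load; P_int = I²r.
I = ε / (r + R) = 6.84 / (2.77 + 80.1) = 0.08254 A
P_int = I² r = (0.08254)² × 2.77 = 0.01887 W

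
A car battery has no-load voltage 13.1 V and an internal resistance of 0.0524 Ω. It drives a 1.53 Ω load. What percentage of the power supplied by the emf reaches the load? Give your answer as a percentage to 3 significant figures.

96.7 %

Both r and R carry the same current, so the power split is just the resistance split: η = R/(R+r).
η = R / (R + r) = 1.53 / (1.53 + 0.0524) = 0.9669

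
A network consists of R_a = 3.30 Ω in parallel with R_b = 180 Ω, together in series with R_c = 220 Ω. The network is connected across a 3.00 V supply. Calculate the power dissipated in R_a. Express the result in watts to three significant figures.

0.000575 W

First find R_p for the parallel pair, then treat R_p + R_c as a series loop.
R_p = (3.30×180)/(3.30+180) = 3.241 Ω
R_total = R_p + 220 = 3.241 + 220 = 223.2 Ω
I = V / R_total = 3.00 / 223.2 = 0.01344 A
Voltage across the parallel pair: V_p = I × R_p = 0.01344 × 3.241 = 0.04355 V
R_a has V_p across it, so P = V_p²/R_a.
P_R_a = (0.04355)² / 3.30 = 0.0005747 W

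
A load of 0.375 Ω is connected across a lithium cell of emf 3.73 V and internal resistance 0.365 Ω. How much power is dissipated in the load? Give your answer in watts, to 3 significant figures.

Load and internal resistance form a series loop — compute the loop current, then the load power via I²R.
I = ε / (r + R) = 3.73 / (0.365 + 0.375) = 5.041 A
P_load = I² R = (5.041)² × 0.375 = 9.528 W

9.53 W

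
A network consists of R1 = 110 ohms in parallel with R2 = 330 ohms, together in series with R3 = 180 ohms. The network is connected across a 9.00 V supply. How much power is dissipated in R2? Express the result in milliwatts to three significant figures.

24.2 mW

First find R_p for the parallel pair, then treat R_p + R3 as a series loop.
R_p = (110×330)/(110+330) = 82.50 Ω
R_total = R_p + 180 = 82.50 + 180 = 262.5 Ω
I = V / R_total = 9.00 / 262.5 = 0.03429 A
Voltage across the parallel pair: V_p = I × R_p = 0.03429 × 82.50 = 2.829 V
R2 has V_p across it, so P = V_p²/R2.
P_R2 = (2.829)² / 330 = 0.02424 W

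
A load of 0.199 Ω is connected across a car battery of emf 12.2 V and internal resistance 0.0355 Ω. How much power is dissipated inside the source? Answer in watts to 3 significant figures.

Internal loss is I²r, with I set by the total series resistance r+R.
I = ε / (r + R) = 12.2 / (0.0355 + 0.199) = 52.03 A
P_int = I² r = (52.03)² × 0.0355 = 96.09 W

96.1 W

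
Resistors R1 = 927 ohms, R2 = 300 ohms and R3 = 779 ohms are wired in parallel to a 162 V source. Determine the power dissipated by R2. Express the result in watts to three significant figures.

Parallel branches share the same voltage; P = V²/R gives the branch power in one step.
P_R2 = V² / R2 = (162)² / 300 Ω = 87.48 W

87.5 W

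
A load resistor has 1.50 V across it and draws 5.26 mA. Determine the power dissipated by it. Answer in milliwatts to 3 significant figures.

Both the voltage across and the current through the element are known, so P = V I applies directly.
P = 1.50 V × 0.005260 A = 0.007890 W

7.89 mW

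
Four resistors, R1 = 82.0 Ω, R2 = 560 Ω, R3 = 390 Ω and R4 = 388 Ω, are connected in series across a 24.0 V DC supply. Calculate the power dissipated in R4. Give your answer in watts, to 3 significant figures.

0.111 W

Every series element carries the same I. Get I from the total resistance, then P = I² × R4.
R_total = 82.0 + 560 + 390 + 388 = 1420 Ω
I = V / R_total = 24.0 / 1420 = 0.01690 A
P_R4 = I² × R4 = (0.01690)² × 388 = 0.1108 W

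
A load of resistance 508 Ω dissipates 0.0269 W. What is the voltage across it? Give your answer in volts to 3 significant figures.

From P = V I = I²R = V²/R, with the two given quantities we get V = √(P R).
V = √(0.0269 × 508) = 3.697 V

3.70 V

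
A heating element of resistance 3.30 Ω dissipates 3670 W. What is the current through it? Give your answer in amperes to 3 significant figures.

From P = V I = I²R = V²/R, with the two given quantities we get I = √(P / R).
I = √(3670 / 3.30) = 33.35 A

33.3 A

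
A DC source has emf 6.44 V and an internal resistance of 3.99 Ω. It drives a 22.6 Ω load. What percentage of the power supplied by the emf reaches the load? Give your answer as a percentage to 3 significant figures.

Efficiency is P_load / P_total. With a series r and R sharing the same I, P = I²R for each, so η = R/(R+r).
η = R / (R + r) = 22.6 / (22.6 + 3.99) = 0.8499

85.0 %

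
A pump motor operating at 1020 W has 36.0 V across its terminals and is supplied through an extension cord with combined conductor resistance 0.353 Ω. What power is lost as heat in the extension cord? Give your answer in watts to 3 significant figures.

The extension cord and load are in series, so the same current flows in both; the loss is I²R_line.
I = P / V = 1020 / 36.0 = 28.33 A through the extension cord.
P_line = I² R_line = (28.33)² × 0.353 = 283.4 W

283 W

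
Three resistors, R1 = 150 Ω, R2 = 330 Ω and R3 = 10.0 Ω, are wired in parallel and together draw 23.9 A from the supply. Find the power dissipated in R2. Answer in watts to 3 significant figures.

144 W

Parallel branches share V, not I — compute V via R_eq, then use V²/R for the target branch.
1/R_eq = 1/150 + 1/330 + 1/10.0 ⇒ R_eq = 9.116 Ω
V = I_total × R_eq = 23.90 × 9.116 = 217.9 V
P_R2 = V² / R2 = (217.9)² / 330 = 143.8 W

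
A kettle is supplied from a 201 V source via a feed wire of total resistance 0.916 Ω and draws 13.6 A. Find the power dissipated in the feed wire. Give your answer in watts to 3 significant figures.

169 W

Line loss is just I²R for the cable — we know both I and R_line directly.
The feed wire carries the full 13.6 A.
P_line = I² R_line = (13.60)² × 0.916 = 169.4 W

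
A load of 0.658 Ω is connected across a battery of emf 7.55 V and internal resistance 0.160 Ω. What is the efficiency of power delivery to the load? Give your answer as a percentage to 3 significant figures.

Efficiency is P_load / P_total. With a series r and R sharing the same I, P = I²R for each, so η = R/(R+r).
η = R / (R + r) = 0.658 / (0.658 + 0.160) = 0.8044

80.4 %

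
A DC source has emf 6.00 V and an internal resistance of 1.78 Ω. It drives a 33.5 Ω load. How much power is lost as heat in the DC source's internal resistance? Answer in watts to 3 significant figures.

Internal loss is I²r, with I set by the total series resistance r+R.
I = ε / (r + R) = 6.00 / (1.78 + 33.5) = 0.1701 A
P_int = I² r = (0.1701)² × 1.78 = 0.05148 W

0.0515 W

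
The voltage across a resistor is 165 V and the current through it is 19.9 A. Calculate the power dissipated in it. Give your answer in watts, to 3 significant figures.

3280 W

With V and I both given, power follows immediately from P = V I.
P = 165 V × 19.90 A = 3283 W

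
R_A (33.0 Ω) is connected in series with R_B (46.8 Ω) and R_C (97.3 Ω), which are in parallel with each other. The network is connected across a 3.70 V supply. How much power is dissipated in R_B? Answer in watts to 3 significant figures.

Reduce the parallel pair to R_p first; the network is then a simple series string.
R_p = (46.8×97.3)/(46.8+97.3) = 31.60 Ω
R_total = 33.0 + 31.60 = 64.60 Ω
I = V / R_total = 3.70 / 64.60 = 0.05728 A
Voltage across the parallel pair: V_p = I × R_p = 0.05728 × 31.60 = 1.810 V
R_B is across V_p, so use P = V²/R for that branch.
P_R_B = (1.810)² / 46.8 = 0.07000 W

0.0700 W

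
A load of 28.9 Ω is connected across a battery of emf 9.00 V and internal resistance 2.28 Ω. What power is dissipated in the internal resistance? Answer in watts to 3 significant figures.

0.190 W

The internal resistance carries the same current as the load; P_int = I²r.
I = ε / (r + R) = 9.00 / (2.28 + 28.9) = 0.2886 A
P_int = I² r = (0.2886)² × 2.28 = 0.1900 W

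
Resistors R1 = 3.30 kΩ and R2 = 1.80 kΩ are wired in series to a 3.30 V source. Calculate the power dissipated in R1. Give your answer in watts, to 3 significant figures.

In a series string the same current flows through every resistor — find that current, then P = I²R for the one we want.
R_total = (3.30 + 1.80) kΩ = 5100 Ω
I = V / R_total = 3.30 / 5100 = 0.0006471 A
P_R1 = I² × R1 = (0.0006471)² × 3300 = 0.001382 W

0.00138 W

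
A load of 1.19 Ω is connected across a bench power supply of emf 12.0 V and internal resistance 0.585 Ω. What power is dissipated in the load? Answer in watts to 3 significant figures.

Find the circuit current first, then P = I²R for the load (series elements share I).
I = ε / (r + R) = 12.0 / (0.585 + 1.19) = 6.761 A
P_load = I² R = (6.761)² × 1.19 = 54.39 W

54.4 W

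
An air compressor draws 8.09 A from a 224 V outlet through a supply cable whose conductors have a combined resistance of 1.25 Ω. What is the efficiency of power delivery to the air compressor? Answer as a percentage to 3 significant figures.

The supply cable carries the full 8.09 A.
P_line = I² R_line = (8.090)² × 1.25 = 81.81 W
P_source = V I = 224 × 8.090 = 1812 W; P_load = 1730 W
η = P_load / P_source = 1730 / 1812 = 0.9549

95.5 %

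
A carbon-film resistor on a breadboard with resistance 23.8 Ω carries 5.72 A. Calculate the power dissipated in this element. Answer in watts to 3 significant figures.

Current and resistance are given, so P = I²R is the direct form.
P = (5.720 A)² × 23.8 Ω = 778.7 W

779 W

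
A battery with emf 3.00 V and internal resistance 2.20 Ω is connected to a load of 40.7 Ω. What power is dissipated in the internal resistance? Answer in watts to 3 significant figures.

r is in series with the load, so it carries the full circuit current — the loss in it is I²r.
I = ε / (r + R) = 3.00 / (2.20 + 40.7) = 0.06993 A
P_int = I² r = (0.06993)² × 2.20 = 0.01076 W

0.0108 W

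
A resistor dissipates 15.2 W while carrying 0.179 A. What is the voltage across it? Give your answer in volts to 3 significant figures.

From P = V I = I²R = V²/R, with the two given quantities we get V = P / I.
V = 15.2 / 0.1790 = 84.92 V

84.9 V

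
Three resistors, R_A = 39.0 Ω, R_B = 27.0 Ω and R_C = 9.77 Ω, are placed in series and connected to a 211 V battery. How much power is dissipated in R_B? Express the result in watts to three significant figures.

Every series element carries the same I. Get I from the total resistance, then P = I² × R_B.
R_total = 39.0 + 27.0 + 9.77 = 75.77 Ω
I = V / R_total = 211 / 75.77 = 2.785 A
P_R_B = I² × R_B = (2.785)² × 27.0 = 209.4 W

209 W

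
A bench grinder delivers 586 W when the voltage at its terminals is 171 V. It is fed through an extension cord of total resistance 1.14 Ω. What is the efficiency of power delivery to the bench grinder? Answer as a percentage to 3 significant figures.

97.8 %

I = P / V = 586 / 171 = 3.427 A through the extension cord.
P_line = I² R_line = (3.427)² × 1.14 = 13.39 W
P_source = P_load + P_line = 586.0 + 13.39 = 599.4 W
η = P_load / P_source = 586.0 / 599.4 = 0.9777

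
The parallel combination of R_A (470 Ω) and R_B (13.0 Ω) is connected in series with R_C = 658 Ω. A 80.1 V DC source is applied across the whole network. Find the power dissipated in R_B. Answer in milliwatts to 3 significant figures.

176 mW

Reduce the parallel combination to a single R_p; the circuit then becomes R_p in series with the remaining resistor.
R_p = (470×13.0)/(470+13.0) = 12.65 Ω
R_total = R_p + 658 = 12.65 + 658 = 670.7 Ω
I = V / R_total = 80.1 / 670.7 = 0.1194 A
Voltage across the parallel pair: V_p = I × R_p = 0.1194 × 12.65 = 1.511 V
R_B has V_p across it, so P = V_p²/R_B.
P_R_B = (1.511)² / 13.0 = 0.1756 W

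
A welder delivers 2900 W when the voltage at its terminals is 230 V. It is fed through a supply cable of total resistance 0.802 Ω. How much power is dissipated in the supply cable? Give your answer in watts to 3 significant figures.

128 W

Line loss is just I²R for the cable — we know both I and R_line directly.
I = P / V = 2900 / 230 = 12.61 A through the supply cable.
P_line = I² R_line = (12.61)² × 0.802 = 127.5 W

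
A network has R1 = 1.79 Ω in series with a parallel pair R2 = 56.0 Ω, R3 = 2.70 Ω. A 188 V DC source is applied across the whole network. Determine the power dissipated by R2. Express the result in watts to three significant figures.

220 W

Collapse R2‖R3 to a single equivalent, reducing the network to two series elements.
R_p = (56.0×2.70)/(56.0+2.70) = 2.576 Ω
R_total = 1.79 + 2.576 = 4.366 Ω
I = V / R_total = 188 / 4.366 = 43.06 A
Voltage across the parallel pair: V_p = I × R_p = 43.06 × 2.576 = 110.9 V
R2 is across V_p, so use P = V²/R for that branch.
P_R2 = (110.9)² / 56.0 = 219.7 W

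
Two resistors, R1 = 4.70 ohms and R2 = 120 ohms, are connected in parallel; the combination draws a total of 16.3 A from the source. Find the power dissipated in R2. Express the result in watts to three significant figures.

45.3 W

Parallel branches share V, not I — compute V via R_eq, then use V²/R for the target branch.
1/R_eq = 1/4.70 + 1/120 ⇒ R_eq = 4.523 Ω
V = I_total × R_eq = 16.30 × 4.523 = 73.72 V
P_R2 = V² / R2 = (73.72)² / 120 = 45.29 W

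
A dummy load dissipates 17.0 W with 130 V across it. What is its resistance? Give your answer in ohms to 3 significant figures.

994 Ω

Rearranging the power relation for the two known quantities gives R = V² / P.
R = (130)² / 17.0 = 994.1 Ω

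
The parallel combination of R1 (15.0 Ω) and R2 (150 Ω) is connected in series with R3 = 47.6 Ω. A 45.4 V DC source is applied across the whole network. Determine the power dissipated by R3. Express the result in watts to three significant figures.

26.2 W

Combine R1 and R2 into their parallel equivalent first, reducing the network to two series resistors.
R_p = (15.0×150)/(15.0+150) = 13.64 Ω
R_total = R_p + 47.6 = 13.64 + 47.6 = 61.24 Ω
I = V / R_total = 45.4 / 61.24 = 0.7414 A
R3 carries the full series current, so P = I²R.
P_R3 = (0.7414)² × 47.6 = 26.16 W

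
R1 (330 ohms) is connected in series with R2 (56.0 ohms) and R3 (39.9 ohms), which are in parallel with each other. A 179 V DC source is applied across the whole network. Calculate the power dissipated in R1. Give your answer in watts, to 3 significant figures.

84.7 W

Replace R2 and R3 with their parallel equivalent so the circuit becomes R1 in series with R_p.
R_p = (56.0×39.9)/(56.0+39.9) = 23.30 Ω
R_total = 330 + 23.30 = 353.3 Ω
I = V / R_total = 179 / 353.3 = 0.5067 A
All the current flows through R1; use P = I²R.
P_R1 = (0.5067)² × 330 = 84.71 W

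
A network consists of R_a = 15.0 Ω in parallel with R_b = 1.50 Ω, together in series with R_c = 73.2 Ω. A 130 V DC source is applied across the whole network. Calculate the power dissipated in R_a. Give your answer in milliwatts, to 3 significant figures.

Combine R_a and R_b into their parallel equivalent first, reducing the network to two series resistors.
R_p = (15.0×1.50)/(15.0+1.50) = 1.364 Ω
R_total = R_p + 73.2 = 1.364 + 73.2 = 74.56 Ω
I = V / R_total = 130 / 74.56 = 1.743 A
Voltage across the parallel pair: V_p = I × R_p = 1.743 × 1.364 = 2.377 V
R_a has V_p across it, so P = V_p²/R_a.
P_R_a = (2.377)² / 15.0 = 0.3768 W

377 mW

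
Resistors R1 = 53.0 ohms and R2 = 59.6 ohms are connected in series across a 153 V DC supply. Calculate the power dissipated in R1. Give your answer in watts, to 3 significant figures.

In a series string the same current flows through every resistor — find that current, then P = I²R for the one we want.
R_total = 53.0 + 59.6 = 112.6 Ω
I = V / R_total = 153 / 112.6 = 1.359 A
P_R1 = I² × R1 = (1.359)² × 53.0 = 97.85 W

97.9 W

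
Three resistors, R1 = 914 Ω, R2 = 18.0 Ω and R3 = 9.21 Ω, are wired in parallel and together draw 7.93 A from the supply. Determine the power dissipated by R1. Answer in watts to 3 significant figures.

We need the common branch voltage; get it from I_total × R_eq, then P = V²/R for the branch.
1/R_eq = 1/914 + 1/18.0 + 1/9.21 ⇒ R_eq = 6.052 Ω
V = I_total × R_eq = 7.930 × 6.052 = 47.99 V
P_R1 = V² / R1 = (47.99)² / 914 = 2.520 W

2.52 W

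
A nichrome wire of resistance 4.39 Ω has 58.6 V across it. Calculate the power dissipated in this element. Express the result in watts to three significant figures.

782 W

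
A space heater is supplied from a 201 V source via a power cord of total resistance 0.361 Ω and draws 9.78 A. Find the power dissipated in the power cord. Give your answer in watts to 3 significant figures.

Line loss is just I²R for the cable — we know both I and R_line directly.
The power cord carries the full 9.78 A.
P_line = I² R_line = (9.780)² × 0.361 = 34.53 W

34.5 W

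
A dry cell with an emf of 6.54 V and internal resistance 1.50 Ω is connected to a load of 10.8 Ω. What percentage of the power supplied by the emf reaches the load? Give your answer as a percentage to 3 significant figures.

87.8 %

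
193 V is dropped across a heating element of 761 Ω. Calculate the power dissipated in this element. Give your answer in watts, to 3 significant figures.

48.9 W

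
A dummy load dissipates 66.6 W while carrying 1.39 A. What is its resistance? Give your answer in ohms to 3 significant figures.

Inverting the appropriate power form: R = P / I².
R = 66.6 / (1.390)² = 34.47 Ω

34.5 Ω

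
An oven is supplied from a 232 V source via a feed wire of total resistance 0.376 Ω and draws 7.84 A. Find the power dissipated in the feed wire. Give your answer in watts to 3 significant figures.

23.1 W

The feed wire and load are in series, so the same current flows in both; the loss is I²R_line.
The feed wire carries the full 7.84 A.
P_line = I² R_line = (7.840)² × 0.376 = 23.11 W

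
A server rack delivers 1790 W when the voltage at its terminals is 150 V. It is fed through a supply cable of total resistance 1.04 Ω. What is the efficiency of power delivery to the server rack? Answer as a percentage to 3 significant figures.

92.4 %

I = P / V = 1790 / 150 = 11.93 A through the supply cable.
P_line = I² R_line = (11.93)² × 1.04 = 148.1 W
P_source = P_load + P_line = 1790 + 148.1 = 1938 W
η = P_load / P_source = 1790 / 1938 = 0.9236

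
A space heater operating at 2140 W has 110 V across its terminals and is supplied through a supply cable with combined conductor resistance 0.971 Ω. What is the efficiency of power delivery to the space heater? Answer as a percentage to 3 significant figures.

I = P / V = 2140 / 110 = 19.45 A through the supply cable.
P_line = I² R_line = (19.45)² × 0.971 = 367.5 W
P_source = P_load + P_line = 2140 + 367.5 = 2508 W
η = P_load / P_source = 2140 / 2508 = 0.8534

85.3 %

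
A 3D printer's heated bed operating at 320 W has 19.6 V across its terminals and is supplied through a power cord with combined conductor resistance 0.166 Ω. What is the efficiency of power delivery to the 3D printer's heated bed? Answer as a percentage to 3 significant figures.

I = P / V = 320 / 19.6 = 16.33 A through the power cord.
P_line = I² R_line = (16.33)² × 0.166 = 44.25 W
P_source = P_load + P_line = 320.0 + 44.25 = 364.2 W
η = P_load / P_source = 320.0 / 364.2 = 0.8785

87.9 %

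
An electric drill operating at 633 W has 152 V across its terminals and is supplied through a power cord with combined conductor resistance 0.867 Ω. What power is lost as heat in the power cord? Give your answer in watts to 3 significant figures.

15.0 W

Line loss is just I²R for the cable — we know both I and R_line directly.
I = P / V = 633 / 152 = 4.164 A through the power cord.
P_line = I² R_line = (4.164)² × 0.867 = 15.04 W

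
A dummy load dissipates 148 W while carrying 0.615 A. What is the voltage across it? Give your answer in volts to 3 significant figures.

Rearranging the power relation for the two known quantities gives V = P / I.
V = 148 / 0.6150 = 240.7 V

241 V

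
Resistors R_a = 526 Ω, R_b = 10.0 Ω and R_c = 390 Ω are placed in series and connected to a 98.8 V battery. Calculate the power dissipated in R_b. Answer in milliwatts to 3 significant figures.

114 mW

The current is common to all series resistors; compute it, then apply P = I²R for the target.
R_total = 526 + 10.0 + 390 = 926.0 Ω
I = V / R_total = 98.8 / 926.0 = 0.1067 A
P_R_b = I² × R_b = (0.1067)² × 10.0 = 0.1138 W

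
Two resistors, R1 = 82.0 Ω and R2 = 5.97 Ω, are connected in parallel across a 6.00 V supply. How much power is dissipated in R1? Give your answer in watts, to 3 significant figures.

Every branch has 6.00 V across it, so for R1 the power is simply V²/R.
P_R1 = V² / R1 = (6.00)² / 82.0 Ω = 0.4390 W

0.439 W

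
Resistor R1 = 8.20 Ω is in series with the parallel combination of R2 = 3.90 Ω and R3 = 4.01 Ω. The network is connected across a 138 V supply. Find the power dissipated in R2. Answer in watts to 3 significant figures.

184 W

Collapse R2‖R3 to a single equivalent, reducing the network to two series elements.
R_p = (3.90×4.01)/(3.90+4.01) = 1.977 Ω
R_total = 8.20 + 1.977 = 10.18 Ω
I = V / R_total = 138 / 10.18 = 13.56 A
Voltage across the parallel pair: V_p = I × R_p = 13.56 × 1.977 = 26.81 V
R2 sees V_p directly, so P = V_p² / R2.
P_R2 = (26.81)² / 3.90 = 184.3 W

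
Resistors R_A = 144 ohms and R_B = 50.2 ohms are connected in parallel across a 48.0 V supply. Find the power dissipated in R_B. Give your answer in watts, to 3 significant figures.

45.9 W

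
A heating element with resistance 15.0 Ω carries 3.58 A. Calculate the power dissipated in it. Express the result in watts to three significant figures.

With I and R stated, P = I²R applies in one step.
P = (3.580 A)² × 15.0 Ω = 192.2 W

192 W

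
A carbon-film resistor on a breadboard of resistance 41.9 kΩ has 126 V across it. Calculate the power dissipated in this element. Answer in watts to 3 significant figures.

With V across and R both known, P = V²/R gives the dissipation directly.
P = (126 V)² / 41900 Ω = 0.3789 W

0.379 W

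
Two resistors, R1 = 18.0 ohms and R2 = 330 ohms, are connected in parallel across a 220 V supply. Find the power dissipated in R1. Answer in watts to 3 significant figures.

2690 W

The supply voltage appears across each parallel branch — just use P = V²/R1.
P_R1 = V² / R1 = (220)² / 18.0 Ω = 2689 W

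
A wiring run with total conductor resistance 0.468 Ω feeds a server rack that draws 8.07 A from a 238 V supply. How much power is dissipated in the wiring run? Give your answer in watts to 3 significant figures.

30.5 W

Line loss is just I²R for the cable — we know both I and R_line directly.
The wiring run carries the full 8.07 A.
P_line = I² R_line = (8.070)² × 0.468 = 30.48 W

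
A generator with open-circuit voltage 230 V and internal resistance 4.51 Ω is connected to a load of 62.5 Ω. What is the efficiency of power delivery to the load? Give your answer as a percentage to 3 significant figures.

Both r and R carry the same current, so the power split is just the resistance split: η = R/(R+r).
η = R / (R + r) = 62.5 / (62.5 + 4.51) = 0.9327

93.3 %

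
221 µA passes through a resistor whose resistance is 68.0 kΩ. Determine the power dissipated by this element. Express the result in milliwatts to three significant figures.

3.32 mW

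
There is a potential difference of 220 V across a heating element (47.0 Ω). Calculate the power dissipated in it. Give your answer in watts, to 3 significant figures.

We know the drop across the element and its resistance — P = V²/R, one step.
P = (220 V)² / 47.0 Ω = 1030 W

1030 W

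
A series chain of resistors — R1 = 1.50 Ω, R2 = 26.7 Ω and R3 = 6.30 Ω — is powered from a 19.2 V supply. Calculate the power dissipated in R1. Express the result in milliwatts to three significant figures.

465 mW

The current is common to all series resistors; compute it, then apply P = I²R for the target.
R_total = 1.50 + 26.7 + 6.30 = 34.50 Ω
I = V / R_total = 19.2 / 34.50 = 0.5565 A
P_R1 = I² × R1 = (0.5565)² × 1.50 = 0.4646 W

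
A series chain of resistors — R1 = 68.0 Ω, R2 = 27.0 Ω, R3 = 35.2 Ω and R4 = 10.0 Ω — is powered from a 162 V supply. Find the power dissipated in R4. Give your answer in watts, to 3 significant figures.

13.4 W

Series elements share the same current, so find I first, then use P = I²R.
R_total = 68.0 + 27.0 + 35.2 + 10.0 = 140.2 Ω
I = V / R_total = 162 / 140.2 = 1.155 A
P_R4 = I² × R4 = (1.155)² × 10.0 = 13.35 W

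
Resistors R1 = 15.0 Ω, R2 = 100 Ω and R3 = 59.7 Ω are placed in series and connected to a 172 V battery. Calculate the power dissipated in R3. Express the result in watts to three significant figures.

The current is common to all series resistors; compute it, then apply P = I²R for the target.
R_total = 15.0 + 100 + 59.7 = 174.7 Ω
I = V / R_total = 172 / 174.7 = 0.9845 A
P_R3 = I² × R3 = (0.9845)² × 59.7 = 57.87 W

57.9 W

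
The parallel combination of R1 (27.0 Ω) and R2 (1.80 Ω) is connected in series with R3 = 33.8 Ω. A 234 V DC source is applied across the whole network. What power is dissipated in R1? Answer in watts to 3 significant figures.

First find R_p for the parallel pair, then treat R_p + R3 as a series loop.
R_p = (27.0×1.80)/(27.0+1.80) = 1.688 Ω
R_total = R_p + 33.8 = 1.688 + 33.8 = 35.49 Ω
I = V / R_total = 234 / 35.49 = 6.594 A
Voltage across the parallel pair: V_p = I × R_p = 6.594 × 1.688 = 11.13 V
R1 sits across V_p; its power is V_p²/R.
P_R1 = (11.13)² / 27.0 = 4.586 W

4.59 W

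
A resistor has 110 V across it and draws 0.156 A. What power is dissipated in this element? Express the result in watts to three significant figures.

With V and I both given, power follows immediately from P = V I.
P = 110 V × 0.1560 A = 17.16 W

17.2 W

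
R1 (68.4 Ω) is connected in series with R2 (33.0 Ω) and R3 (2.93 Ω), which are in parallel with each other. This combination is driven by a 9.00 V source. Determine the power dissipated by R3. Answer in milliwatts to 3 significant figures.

39.6 mW

Collapse R2‖R3 to a single equivalent, reducing the network to two series elements.
R_p = (33.0×2.93)/(33.0+2.93) = 2.691 Ω
R_total = 68.4 + 2.691 = 71.09 Ω
I = V / R_total = 9.00 / 71.09 = 0.1266 A
Voltage across the parallel pair: V_p = I × R_p = 0.1266 × 2.691 = 0.3407 V
With V_p across R3, its power is V_p²/R3.
P_R3 = (0.3407)² / 2.93 = 0.03961 W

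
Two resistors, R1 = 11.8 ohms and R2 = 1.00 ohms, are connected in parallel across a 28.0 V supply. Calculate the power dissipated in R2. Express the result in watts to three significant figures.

784 W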